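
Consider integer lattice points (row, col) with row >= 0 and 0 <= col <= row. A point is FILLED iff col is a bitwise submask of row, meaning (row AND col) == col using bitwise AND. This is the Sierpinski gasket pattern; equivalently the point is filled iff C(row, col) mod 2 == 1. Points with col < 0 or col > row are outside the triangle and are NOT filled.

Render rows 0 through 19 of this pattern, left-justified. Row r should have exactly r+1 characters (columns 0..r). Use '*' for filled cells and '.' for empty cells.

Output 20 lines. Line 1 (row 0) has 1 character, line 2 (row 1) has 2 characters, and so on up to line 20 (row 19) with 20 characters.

Answer: *
**
*.*
****
*...*
**..**
*.*.*.*
********
*.......*
**......**
*.*.....*.*
****....****
*...*...*...*
**..**..**..**
*.*.*.*.*.*.*.*
****************
*...............*
**..............**
*.*.............*.*
****............****

Derivation:
r0=0: *
r1=1: **
r2=10: *.*
r3=11: ****
r4=100: *...*
r5=101: **..**
r6=110: *.*.*.*
r7=111: ********
r8=1000: *.......*
r9=1001: **......**
r10=1010: *.*.....*.*
r11=1011: ****....****
r12=1100: *...*...*...*
r13=1101: **..**..**..**
r14=1110: *.*.*.*.*.*.*.*
r15=1111: ****************
r16=10000: *...............*
r17=10001: **..............**
r18=10010: *.*.............*.*
r19=10011: ****............****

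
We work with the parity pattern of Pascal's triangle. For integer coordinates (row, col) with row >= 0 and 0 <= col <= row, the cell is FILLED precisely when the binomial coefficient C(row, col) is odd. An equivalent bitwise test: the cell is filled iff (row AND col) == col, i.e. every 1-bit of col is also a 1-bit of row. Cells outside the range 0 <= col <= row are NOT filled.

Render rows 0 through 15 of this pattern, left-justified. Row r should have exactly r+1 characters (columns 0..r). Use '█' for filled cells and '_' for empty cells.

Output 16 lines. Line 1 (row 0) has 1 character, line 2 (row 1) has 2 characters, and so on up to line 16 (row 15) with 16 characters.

Answer: █
██
█_█
████
█___█
██__██
█_█_█_█
████████
█_______█
██______██
█_█_____█_█
████____████
█___█___█___█
██__██__██__██
█_█_█_█_█_█_█_█
████████████████

Derivation:
r0=0: █
r1=1: ██
r2=10: █_█
r3=11: ████
r4=100: █___█
r5=101: ██__██
r6=110: █_█_█_█
r7=111: ████████
r8=1000: █_______█
r9=1001: ██______██
r10=1010: █_█_____█_█
r11=1011: ████____████
r12=1100: █___█___█___█
r13=1101: ██__██__██__██
r14=1110: █_█_█_█_█_█_█_█
r15=1111: ████████████████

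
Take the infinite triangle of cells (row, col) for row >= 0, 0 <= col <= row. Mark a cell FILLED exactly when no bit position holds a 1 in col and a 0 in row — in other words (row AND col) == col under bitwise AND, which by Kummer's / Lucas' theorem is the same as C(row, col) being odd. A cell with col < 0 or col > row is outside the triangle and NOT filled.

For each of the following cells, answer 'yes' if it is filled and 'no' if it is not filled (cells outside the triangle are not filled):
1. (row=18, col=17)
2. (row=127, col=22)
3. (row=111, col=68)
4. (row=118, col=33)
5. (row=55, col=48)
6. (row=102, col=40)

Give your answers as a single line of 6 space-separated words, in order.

Answer: no yes yes no yes no

Derivation:
(18,17): row=0b10010, col=0b10001, row AND col = 0b10000 = 16; 16 != 17 -> empty
(127,22): row=0b1111111, col=0b10110, row AND col = 0b10110 = 22; 22 == 22 -> filled
(111,68): row=0b1101111, col=0b1000100, row AND col = 0b1000100 = 68; 68 == 68 -> filled
(118,33): row=0b1110110, col=0b100001, row AND col = 0b100000 = 32; 32 != 33 -> empty
(55,48): row=0b110111, col=0b110000, row AND col = 0b110000 = 48; 48 == 48 -> filled
(102,40): row=0b1100110, col=0b101000, row AND col = 0b100000 = 32; 32 != 40 -> empty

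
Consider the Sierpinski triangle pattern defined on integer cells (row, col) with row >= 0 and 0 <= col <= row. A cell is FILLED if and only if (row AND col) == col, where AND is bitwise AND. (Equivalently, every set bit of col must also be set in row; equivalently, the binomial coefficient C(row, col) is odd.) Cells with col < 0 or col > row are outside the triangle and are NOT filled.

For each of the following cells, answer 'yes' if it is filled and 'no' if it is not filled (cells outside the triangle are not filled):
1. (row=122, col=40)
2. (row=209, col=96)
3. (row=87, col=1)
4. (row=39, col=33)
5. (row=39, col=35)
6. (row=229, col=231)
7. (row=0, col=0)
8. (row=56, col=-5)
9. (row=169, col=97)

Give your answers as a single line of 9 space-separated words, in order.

Answer: yes no yes yes yes no yes no no

Derivation:
(122,40): row=0b1111010, col=0b101000, row AND col = 0b101000 = 40; 40 == 40 -> filled
(209,96): row=0b11010001, col=0b1100000, row AND col = 0b1000000 = 64; 64 != 96 -> empty
(87,1): row=0b1010111, col=0b1, row AND col = 0b1 = 1; 1 == 1 -> filled
(39,33): row=0b100111, col=0b100001, row AND col = 0b100001 = 33; 33 == 33 -> filled
(39,35): row=0b100111, col=0b100011, row AND col = 0b100011 = 35; 35 == 35 -> filled
(229,231): col outside [0, 229] -> not filled
(0,0): row=0b0, col=0b0, row AND col = 0b0 = 0; 0 == 0 -> filled
(56,-5): col outside [0, 56] -> not filled
(169,97): row=0b10101001, col=0b1100001, row AND col = 0b100001 = 33; 33 != 97 -> empty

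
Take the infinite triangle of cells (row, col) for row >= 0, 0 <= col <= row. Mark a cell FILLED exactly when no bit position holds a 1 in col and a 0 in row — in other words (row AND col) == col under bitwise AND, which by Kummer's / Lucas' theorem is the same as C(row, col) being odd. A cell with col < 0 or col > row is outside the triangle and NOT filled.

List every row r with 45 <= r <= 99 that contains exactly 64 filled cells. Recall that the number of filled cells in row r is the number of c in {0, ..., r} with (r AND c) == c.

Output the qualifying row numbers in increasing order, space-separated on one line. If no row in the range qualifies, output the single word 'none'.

Row r has 2^popcount(r) filled cells, so we need popcount(r) = log2(64) = 6.
Scan r = 45..99 and keep those with exactly 6 one-bits:
r=45=101101 popcount=4 -> skip
r=46=101110 popcount=4 -> skip
r=47=101111 popcount=5 -> skip
r=48=110000 popcount=2 -> skip
r=49=110001 popcount=3 -> skip
r=50=110010 popcount=3 -> skip
r=51=110011 popcount=4 -> skip
r=52=110100 popcount=3 -> skip
r=53=110101 popcount=4 -> skip
r=54=110110 popcount=4 -> skip
r=55=110111 popcount=5 -> skip
r=56=111000 popcount=3 -> skip
r=57=111001 popcount=4 -> skip
r=58=111010 popcount=4 -> skip
r=59=111011 popcount=5 -> skip
r=60=111100 popcount=4 -> skip
r=61=111101 popcount=5 -> skip
r=62=111110 popcount=5 -> skip
r=63=111111 popcount=6 -> KEEP
r=64=1000000 popcount=1 -> skip
r=65=1000001 popcount=2 -> skip
r=66=1000010 popcount=2 -> skip
r=67=1000011 popcount=3 -> skip
r=68=1000100 popcount=2 -> skip
r=69=1000101 popcount=3 -> skip
r=70=1000110 popcount=3 -> skip
r=71=1000111 popcount=4 -> skip
r=72=1001000 popcount=2 -> skip
r=73=1001001 popcount=3 -> skip
r=74=1001010 popcount=3 -> skip
r=75=1001011 popcount=4 -> skip
r=76=1001100 popcount=3 -> skip
r=77=1001101 popcount=4 -> skip
r=78=1001110 popcount=4 -> skip
r=79=1001111 popcount=5 -> skip
r=80=1010000 popcount=2 -> skip
r=81=1010001 popcount=3 -> skip
r=82=1010010 popcount=3 -> skip
r=83=1010011 popcount=4 -> skip
r=84=1010100 popcount=3 -> skip
r=85=1010101 popcount=4 -> skip
r=86=1010110 popcount=4 -> skip
r=87=1010111 popcount=5 -> skip
r=88=1011000 popcount=3 -> skip
r=89=1011001 popcount=4 -> skip
r=90=1011010 popcount=4 -> skip
r=91=1011011 popcount=5 -> skip
r=92=1011100 popcount=4 -> skip
r=93=1011101 popcount=5 -> skip
r=94=1011110 popcount=5 -> skip
r=95=1011111 popcount=6 -> KEEP
r=96=1100000 popcount=2 -> skip
r=97=1100001 popcount=3 -> skip
r=98=1100010 popcount=3 -> skip
r=99=1100011 popcount=4 -> skip
Kept rows: 63 95

Answer: 63 95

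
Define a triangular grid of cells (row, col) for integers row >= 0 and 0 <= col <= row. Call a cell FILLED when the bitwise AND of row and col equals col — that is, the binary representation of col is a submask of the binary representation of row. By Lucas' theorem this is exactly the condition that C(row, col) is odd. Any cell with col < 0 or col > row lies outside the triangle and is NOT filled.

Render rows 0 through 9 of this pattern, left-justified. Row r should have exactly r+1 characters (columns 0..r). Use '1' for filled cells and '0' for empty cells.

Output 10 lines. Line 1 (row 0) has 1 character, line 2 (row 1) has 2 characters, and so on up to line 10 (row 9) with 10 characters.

r0=0: 1
r1=1: 11
r2=10: 101
r3=11: 1111
r4=100: 10001
r5=101: 110011
r6=110: 1010101
r7=111: 11111111
r8=1000: 100000001
r9=1001: 1100000011

Answer: 1
11
101
1111
10001
110011
1010101
11111111
100000001
1100000011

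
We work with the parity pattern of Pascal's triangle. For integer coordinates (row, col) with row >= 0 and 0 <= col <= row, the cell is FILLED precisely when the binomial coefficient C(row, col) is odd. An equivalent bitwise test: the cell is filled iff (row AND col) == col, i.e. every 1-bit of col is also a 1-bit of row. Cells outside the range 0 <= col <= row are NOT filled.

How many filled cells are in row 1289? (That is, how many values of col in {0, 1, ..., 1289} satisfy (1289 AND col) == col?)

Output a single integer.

1289 in binary = 10100001001
popcount(1289) = number of 1-bits in 10100001001 = 4
A col c satisfies (1289 AND c) == c iff every set bit of c is also set in 1289; each of the 4 set bits of 1289 can independently be on or off in c.
count = 2^4 = 16

Answer: 16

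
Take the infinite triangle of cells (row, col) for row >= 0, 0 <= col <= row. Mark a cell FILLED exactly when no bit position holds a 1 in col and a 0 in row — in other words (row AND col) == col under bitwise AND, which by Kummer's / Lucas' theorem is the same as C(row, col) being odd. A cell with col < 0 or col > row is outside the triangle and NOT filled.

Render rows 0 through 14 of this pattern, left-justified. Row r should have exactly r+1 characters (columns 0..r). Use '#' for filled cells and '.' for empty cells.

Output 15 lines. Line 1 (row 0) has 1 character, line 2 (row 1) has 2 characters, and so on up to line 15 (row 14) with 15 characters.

Answer: #
##
#.#
####
#...#
##..##
#.#.#.#
########
#.......#
##......##
#.#.....#.#
####....####
#...#...#...#
##..##..##..##
#.#.#.#.#.#.#.#

Derivation:
r0=0: #
r1=1: ##
r2=10: #.#
r3=11: ####
r4=100: #...#
r5=101: ##..##
r6=110: #.#.#.#
r7=111: ########
r8=1000: #.......#
r9=1001: ##......##
r10=1010: #.#.....#.#
r11=1011: ####....####
r12=1100: #...#...#...#
r13=1101: ##..##..##..##
r14=1110: #.#.#.#.#.#.#.#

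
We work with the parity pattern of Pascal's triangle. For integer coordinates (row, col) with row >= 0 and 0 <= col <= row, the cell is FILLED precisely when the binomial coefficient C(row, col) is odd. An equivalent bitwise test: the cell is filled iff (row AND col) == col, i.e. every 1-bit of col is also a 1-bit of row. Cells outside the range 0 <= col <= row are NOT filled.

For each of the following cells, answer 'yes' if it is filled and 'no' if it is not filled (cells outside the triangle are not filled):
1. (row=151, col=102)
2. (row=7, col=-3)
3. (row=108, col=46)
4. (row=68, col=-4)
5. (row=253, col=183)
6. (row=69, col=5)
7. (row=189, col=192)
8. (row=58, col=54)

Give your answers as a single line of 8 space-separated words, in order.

Answer: no no no no no yes no no

Derivation:
(151,102): row=0b10010111, col=0b1100110, row AND col = 0b110 = 6; 6 != 102 -> empty
(7,-3): col outside [0, 7] -> not filled
(108,46): row=0b1101100, col=0b101110, row AND col = 0b101100 = 44; 44 != 46 -> empty
(68,-4): col outside [0, 68] -> not filled
(253,183): row=0b11111101, col=0b10110111, row AND col = 0b10110101 = 181; 181 != 183 -> empty
(69,5): row=0b1000101, col=0b101, row AND col = 0b101 = 5; 5 == 5 -> filled
(189,192): col outside [0, 189] -> not filled
(58,54): row=0b111010, col=0b110110, row AND col = 0b110010 = 50; 50 != 54 -> empty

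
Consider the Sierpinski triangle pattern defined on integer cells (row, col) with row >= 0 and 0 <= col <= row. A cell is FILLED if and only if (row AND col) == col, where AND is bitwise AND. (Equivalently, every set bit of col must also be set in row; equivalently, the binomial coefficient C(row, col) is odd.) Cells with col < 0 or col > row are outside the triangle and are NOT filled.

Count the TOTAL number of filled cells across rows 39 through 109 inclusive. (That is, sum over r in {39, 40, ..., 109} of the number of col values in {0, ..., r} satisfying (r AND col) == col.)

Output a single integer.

r39=100111 pc4: +16 =16
r40=101000 pc2: +4 =20
r41=101001 pc3: +8 =28
r42=101010 pc3: +8 =36
r43=101011 pc4: +16 =52
r44=101100 pc3: +8 =60
r45=101101 pc4: +16 =76
r46=101110 pc4: +16 =92
r47=101111 pc5: +32 =124
r48=110000 pc2: +4 =128
r49=110001 pc3: +8 =136
r50=110010 pc3: +8 =144
r51=110011 pc4: +16 =160
r52=110100 pc3: +8 =168
r53=110101 pc4: +16 =184
r54=110110 pc4: +16 =200
r55=110111 pc5: +32 =232
r56=111000 pc3: +8 =240
r57=111001 pc4: +16 =256
r58=111010 pc4: +16 =272
r59=111011 pc5: +32 =304
r60=111100 pc4: +16 =320
r61=111101 pc5: +32 =352
r62=111110 pc5: +32 =384
r63=111111 pc6: +64 =448
r64=1000000 pc1: +2 =450
r65=1000001 pc2: +4 =454
r66=1000010 pc2: +4 =458
r67=1000011 pc3: +8 =466
r68=1000100 pc2: +4 =470
r69=1000101 pc3: +8 =478
r70=1000110 pc3: +8 =486
r71=1000111 pc4: +16 =502
r72=1001000 pc2: +4 =506
r73=1001001 pc3: +8 =514
r74=1001010 pc3: +8 =522
r75=1001011 pc4: +16 =538
r76=1001100 pc3: +8 =546
r77=1001101 pc4: +16 =562
r78=1001110 pc4: +16 =578
r79=1001111 pc5: +32 =610
r80=1010000 pc2: +4 =614
r81=1010001 pc3: +8 =622
r82=1010010 pc3: +8 =630
r83=1010011 pc4: +16 =646
r84=1010100 pc3: +8 =654
r85=1010101 pc4: +16 =670
r86=1010110 pc4: +16 =686
r87=1010111 pc5: +32 =718
r88=1011000 pc3: +8 =726
r89=1011001 pc4: +16 =742
r90=1011010 pc4: +16 =758
r91=1011011 pc5: +32 =790
r92=1011100 pc4: +16 =806
r93=1011101 pc5: +32 =838
r94=1011110 pc5: +32 =870
r95=1011111 pc6: +64 =934
r96=1100000 pc2: +4 =938
r97=1100001 pc3: +8 =946
r98=1100010 pc3: +8 =954
r99=1100011 pc4: +16 =970
r100=1100100 pc3: +8 =978
r101=1100101 pc4: +16 =994
r102=1100110 pc4: +16 =1010
r103=1100111 pc5: +32 =1042
r104=1101000 pc3: +8 =1050
r105=1101001 pc4: +16 =1066
r106=1101010 pc4: +16 =1082
r107=1101011 pc5: +32 =1114
r108=1101100 pc4: +16 =1130
r109=1101101 pc5: +32 =1162

Answer: 1162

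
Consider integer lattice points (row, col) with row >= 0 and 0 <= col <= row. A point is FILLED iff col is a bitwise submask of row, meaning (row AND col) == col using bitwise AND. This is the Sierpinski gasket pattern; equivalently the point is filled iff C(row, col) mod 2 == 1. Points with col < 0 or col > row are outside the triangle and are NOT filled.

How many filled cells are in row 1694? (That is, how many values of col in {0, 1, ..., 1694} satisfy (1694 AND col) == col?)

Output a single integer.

1694 in binary = 11010011110
popcount(1694) = number of 1-bits in 11010011110 = 7
A col c satisfies (1694 AND c) == c iff every set bit of c is also set in 1694; each of the 7 set bits of 1694 can independently be on or off in c.
count = 2^7 = 128

Answer: 128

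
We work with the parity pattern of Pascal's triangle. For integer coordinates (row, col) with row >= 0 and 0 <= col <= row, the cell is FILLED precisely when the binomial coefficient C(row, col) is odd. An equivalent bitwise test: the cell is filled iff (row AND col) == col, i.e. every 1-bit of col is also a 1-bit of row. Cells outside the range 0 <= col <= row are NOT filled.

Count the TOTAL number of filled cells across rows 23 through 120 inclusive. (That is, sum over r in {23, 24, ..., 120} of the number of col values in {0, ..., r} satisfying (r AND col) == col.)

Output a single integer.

r23=10111 pc4: +16 =16
r24=11000 pc2: +4 =20
r25=11001 pc3: +8 =28
r26=11010 pc3: +8 =36
r27=11011 pc4: +16 =52
r28=11100 pc3: +8 =60
r29=11101 pc4: +16 =76
r30=11110 pc4: +16 =92
r31=11111 pc5: +32 =124
r32=100000 pc1: +2 =126
r33=100001 pc2: +4 =130
r34=100010 pc2: +4 =134
r35=100011 pc3: +8 =142
r36=100100 pc2: +4 =146
r37=100101 pc3: +8 =154
r38=100110 pc3: +8 =162
r39=100111 pc4: +16 =178
r40=101000 pc2: +4 =182
r41=101001 pc3: +8 =190
r42=101010 pc3: +8 =198
r43=101011 pc4: +16 =214
r44=101100 pc3: +8 =222
r45=101101 pc4: +16 =238
r46=101110 pc4: +16 =254
r47=101111 pc5: +32 =286
r48=110000 pc2: +4 =290
r49=110001 pc3: +8 =298
r50=110010 pc3: +8 =306
r51=110011 pc4: +16 =322
r52=110100 pc3: +8 =330
r53=110101 pc4: +16 =346
r54=110110 pc4: +16 =362
r55=110111 pc5: +32 =394
r56=111000 pc3: +8 =402
r57=111001 pc4: +16 =418
r58=111010 pc4: +16 =434
r59=111011 pc5: +32 =466
r60=111100 pc4: +16 =482
r61=111101 pc5: +32 =514
r62=111110 pc5: +32 =546
r63=111111 pc6: +64 =610
r64=1000000 pc1: +2 =612
r65=1000001 pc2: +4 =616
r66=1000010 pc2: +4 =620
r67=1000011 pc3: +8 =628
r68=1000100 pc2: +4 =632
r69=1000101 pc3: +8 =640
r70=1000110 pc3: +8 =648
r71=1000111 pc4: +16 =664
r72=1001000 pc2: +4 =668
r73=1001001 pc3: +8 =676
r74=1001010 pc3: +8 =684
r75=1001011 pc4: +16 =700
r76=1001100 pc3: +8 =708
r77=1001101 pc4: +16 =724
r78=1001110 pc4: +16 =740
r79=1001111 pc5: +32 =772
r80=1010000 pc2: +4 =776
r81=1010001 pc3: +8 =784
r82=1010010 pc3: +8 =792
r83=1010011 pc4: +16 =808
r84=1010100 pc3: +8 =816
r85=1010101 pc4: +16 =832
r86=1010110 pc4: +16 =848
r87=1010111 pc5: +32 =880
r88=1011000 pc3: +8 =888
r89=1011001 pc4: +16 =904
r90=1011010 pc4: +16 =920
r91=1011011 pc5: +32 =952
r92=1011100 pc4: +16 =968
r93=1011101 pc5: +32 =1000
r94=1011110 pc5: +32 =1032
r95=1011111 pc6: +64 =1096
r96=1100000 pc2: +4 =1100
r97=1100001 pc3: +8 =1108
r98=1100010 pc3: +8 =1116
r99=1100011 pc4: +16 =1132
r100=1100100 pc3: +8 =1140
r101=1100101 pc4: +16 =1156
r102=1100110 pc4: +16 =1172
r103=1100111 pc5: +32 =1204
r104=1101000 pc3: +8 =1212
r105=1101001 pc4: +16 =1228
r106=1101010 pc4: +16 =1244
r107=1101011 pc5: +32 =1276
r108=1101100 pc4: +16 =1292
r109=1101101 pc5: +32 =1324
r110=1101110 pc5: +32 =1356
r111=1101111 pc6: +64 =1420
r112=1110000 pc3: +8 =1428
r113=1110001 pc4: +16 =1444
r114=1110010 pc4: +16 =1460
r115=1110011 pc5: +32 =1492
r116=1110100 pc4: +16 =1508
r117=1110101 pc5: +32 =1540
r118=1110110 pc5: +32 =1572
r119=1110111 pc6: +64 =1636
r120=1111000 pc4: +16 =1652

Answer: 1652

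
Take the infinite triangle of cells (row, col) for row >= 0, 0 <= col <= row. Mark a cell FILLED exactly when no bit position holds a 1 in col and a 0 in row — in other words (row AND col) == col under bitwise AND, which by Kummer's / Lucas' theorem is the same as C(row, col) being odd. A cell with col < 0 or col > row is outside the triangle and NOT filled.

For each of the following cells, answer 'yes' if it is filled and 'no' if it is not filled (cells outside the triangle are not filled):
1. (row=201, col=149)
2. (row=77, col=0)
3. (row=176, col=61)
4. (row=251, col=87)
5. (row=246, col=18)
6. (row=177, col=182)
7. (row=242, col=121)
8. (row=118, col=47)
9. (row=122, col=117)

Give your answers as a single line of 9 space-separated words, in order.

Answer: no yes no no yes no no no no

Derivation:
(201,149): row=0b11001001, col=0b10010101, row AND col = 0b10000001 = 129; 129 != 149 -> empty
(77,0): row=0b1001101, col=0b0, row AND col = 0b0 = 0; 0 == 0 -> filled
(176,61): row=0b10110000, col=0b111101, row AND col = 0b110000 = 48; 48 != 61 -> empty
(251,87): row=0b11111011, col=0b1010111, row AND col = 0b1010011 = 83; 83 != 87 -> empty
(246,18): row=0b11110110, col=0b10010, row AND col = 0b10010 = 18; 18 == 18 -> filled
(177,182): col outside [0, 177] -> not filled
(242,121): row=0b11110010, col=0b1111001, row AND col = 0b1110000 = 112; 112 != 121 -> empty
(118,47): row=0b1110110, col=0b101111, row AND col = 0b100110 = 38; 38 != 47 -> empty
(122,117): row=0b1111010, col=0b1110101, row AND col = 0b1110000 = 112; 112 != 117 -> empty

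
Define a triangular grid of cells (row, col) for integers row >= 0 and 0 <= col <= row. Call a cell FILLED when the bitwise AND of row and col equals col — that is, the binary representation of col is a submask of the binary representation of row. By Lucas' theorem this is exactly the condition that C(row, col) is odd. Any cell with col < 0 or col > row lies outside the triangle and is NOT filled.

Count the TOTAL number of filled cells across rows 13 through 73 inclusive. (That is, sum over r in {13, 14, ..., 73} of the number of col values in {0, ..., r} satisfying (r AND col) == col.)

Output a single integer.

r13=1101 pc3: +8 =8
r14=1110 pc3: +8 =16
r15=1111 pc4: +16 =32
r16=10000 pc1: +2 =34
r17=10001 pc2: +4 =38
r18=10010 pc2: +4 =42
r19=10011 pc3: +8 =50
r20=10100 pc2: +4 =54
r21=10101 pc3: +8 =62
r22=10110 pc3: +8 =70
r23=10111 pc4: +16 =86
r24=11000 pc2: +4 =90
r25=11001 pc3: +8 =98
r26=11010 pc3: +8 =106
r27=11011 pc4: +16 =122
r28=11100 pc3: +8 =130
r29=11101 pc4: +16 =146
r30=11110 pc4: +16 =162
r31=11111 pc5: +32 =194
r32=100000 pc1: +2 =196
r33=100001 pc2: +4 =200
r34=100010 pc2: +4 =204
r35=100011 pc3: +8 =212
r36=100100 pc2: +4 =216
r37=100101 pc3: +8 =224
r38=100110 pc3: +8 =232
r39=100111 pc4: +16 =248
r40=101000 pc2: +4 =252
r41=101001 pc3: +8 =260
r42=101010 pc3: +8 =268
r43=101011 pc4: +16 =284
r44=101100 pc3: +8 =292
r45=101101 pc4: +16 =308
r46=101110 pc4: +16 =324
r47=101111 pc5: +32 =356
r48=110000 pc2: +4 =360
r49=110001 pc3: +8 =368
r50=110010 pc3: +8 =376
r51=110011 pc4: +16 =392
r52=110100 pc3: +8 =400
r53=110101 pc4: +16 =416
r54=110110 pc4: +16 =432
r55=110111 pc5: +32 =464
r56=111000 pc3: +8 =472
r57=111001 pc4: +16 =488
r58=111010 pc4: +16 =504
r59=111011 pc5: +32 =536
r60=111100 pc4: +16 =552
r61=111101 pc5: +32 =584
r62=111110 pc5: +32 =616
r63=111111 pc6: +64 =680
r64=1000000 pc1: +2 =682
r65=1000001 pc2: +4 =686
r66=1000010 pc2: +4 =690
r67=1000011 pc3: +8 =698
r68=1000100 pc2: +4 =702
r69=1000101 pc3: +8 =710
r70=1000110 pc3: +8 =718
r71=1000111 pc4: +16 =734
r72=1001000 pc2: +4 =738
r73=1001001 pc3: +8 =746

Answer: 746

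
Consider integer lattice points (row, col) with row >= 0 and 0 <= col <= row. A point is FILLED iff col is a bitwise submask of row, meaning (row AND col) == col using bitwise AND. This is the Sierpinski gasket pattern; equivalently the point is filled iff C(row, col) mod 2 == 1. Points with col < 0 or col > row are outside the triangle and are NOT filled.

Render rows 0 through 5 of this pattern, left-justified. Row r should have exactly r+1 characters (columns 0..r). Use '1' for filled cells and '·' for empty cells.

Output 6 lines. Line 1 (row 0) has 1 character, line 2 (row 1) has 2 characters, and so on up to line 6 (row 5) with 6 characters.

Answer: 1
11
1·1
1111
1···1
11··11

Derivation:
r0=0: 1
r1=1: 11
r2=10: 1·1
r3=11: 1111
r4=100: 1···1
r5=101: 11··11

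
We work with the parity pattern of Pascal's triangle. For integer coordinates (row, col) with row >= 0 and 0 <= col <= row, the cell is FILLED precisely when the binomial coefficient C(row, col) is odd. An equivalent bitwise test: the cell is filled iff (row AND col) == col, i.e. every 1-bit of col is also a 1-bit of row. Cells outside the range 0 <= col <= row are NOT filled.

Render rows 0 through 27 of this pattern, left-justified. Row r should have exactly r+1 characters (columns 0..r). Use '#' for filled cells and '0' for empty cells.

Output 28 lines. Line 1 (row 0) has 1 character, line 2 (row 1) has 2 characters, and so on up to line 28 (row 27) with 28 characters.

r0=0: #
r1=1: ##
r2=10: #0#
r3=11: ####
r4=100: #000#
r5=101: ##00##
r6=110: #0#0#0#
r7=111: ########
r8=1000: #0000000#
r9=1001: ##000000##
r10=1010: #0#00000#0#
r11=1011: ####0000####
r12=1100: #000#000#000#
r13=1101: ##00##00##00##
r14=1110: #0#0#0#0#0#0#0#
r15=1111: ################
r16=10000: #000000000000000#
r17=10001: ##00000000000000##
r18=10010: #0#0000000000000#0#
r19=10011: ####000000000000####
r20=10100: #000#00000000000#000#
r21=10101: ##00##0000000000##00##
r22=10110: #0#0#0#000000000#0#0#0#
r23=10111: ########00000000########
r24=11000: #0000000#0000000#0000000#
r25=11001: ##000000##000000##000000##
r26=11010: #0#00000#0#00000#0#00000#0#
r27=11011: ####0000####0000####0000####

Answer: #
##
#0#
####
#000#
##00##
#0#0#0#
########
#0000000#
##000000##
#0#00000#0#
####0000####
#000#000#000#
##00##00##00##
#0#0#0#0#0#0#0#
################
#000000000000000#
##00000000000000##
#0#0000000000000#0#
####000000000000####
#000#00000000000#000#
##00##0000000000##00##
#0#0#0#000000000#0#0#0#
########00000000########
#0000000#0000000#0000000#
##000000##000000##000000##
#0#00000#0#00000#0#00000#0#
####0000####0000####0000####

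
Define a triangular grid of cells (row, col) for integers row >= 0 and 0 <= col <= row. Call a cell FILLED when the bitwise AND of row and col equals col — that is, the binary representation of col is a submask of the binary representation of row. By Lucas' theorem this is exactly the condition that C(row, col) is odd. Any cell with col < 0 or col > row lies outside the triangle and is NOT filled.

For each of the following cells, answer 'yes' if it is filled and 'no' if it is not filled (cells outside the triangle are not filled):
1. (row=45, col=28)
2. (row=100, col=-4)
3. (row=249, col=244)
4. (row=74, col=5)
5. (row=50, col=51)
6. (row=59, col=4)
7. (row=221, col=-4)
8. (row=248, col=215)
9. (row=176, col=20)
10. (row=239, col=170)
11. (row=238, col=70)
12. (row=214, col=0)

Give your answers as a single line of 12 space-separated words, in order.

(45,28): row=0b101101, col=0b11100, row AND col = 0b1100 = 12; 12 != 28 -> empty
(100,-4): col outside [0, 100] -> not filled
(249,244): row=0b11111001, col=0b11110100, row AND col = 0b11110000 = 240; 240 != 244 -> empty
(74,5): row=0b1001010, col=0b101, row AND col = 0b0 = 0; 0 != 5 -> empty
(50,51): col outside [0, 50] -> not filled
(59,4): row=0b111011, col=0b100, row AND col = 0b0 = 0; 0 != 4 -> empty
(221,-4): col outside [0, 221] -> not filled
(248,215): row=0b11111000, col=0b11010111, row AND col = 0b11010000 = 208; 208 != 215 -> empty
(176,20): row=0b10110000, col=0b10100, row AND col = 0b10000 = 16; 16 != 20 -> empty
(239,170): row=0b11101111, col=0b10101010, row AND col = 0b10101010 = 170; 170 == 170 -> filled
(238,70): row=0b11101110, col=0b1000110, row AND col = 0b1000110 = 70; 70 == 70 -> filled
(214,0): row=0b11010110, col=0b0, row AND col = 0b0 = 0; 0 == 0 -> filled

Answer: no no no no no no no no no yes yes yes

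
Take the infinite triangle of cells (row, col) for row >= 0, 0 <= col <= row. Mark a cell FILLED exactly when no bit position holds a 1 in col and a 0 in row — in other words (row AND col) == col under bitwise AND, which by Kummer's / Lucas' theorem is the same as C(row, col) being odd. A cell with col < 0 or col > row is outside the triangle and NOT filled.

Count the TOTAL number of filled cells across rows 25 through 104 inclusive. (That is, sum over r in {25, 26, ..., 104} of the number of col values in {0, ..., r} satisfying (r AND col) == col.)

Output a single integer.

Answer: 1192

Derivation:
r25=11001 pc3: +8 =8
r26=11010 pc3: +8 =16
r27=11011 pc4: +16 =32
r28=11100 pc3: +8 =40
r29=11101 pc4: +16 =56
r30=11110 pc4: +16 =72
r31=11111 pc5: +32 =104
r32=100000 pc1: +2 =106
r33=100001 pc2: +4 =110
r34=100010 pc2: +4 =114
r35=100011 pc3: +8 =122
r36=100100 pc2: +4 =126
r37=100101 pc3: +8 =134
r38=100110 pc3: +8 =142
r39=100111 pc4: +16 =158
r40=101000 pc2: +4 =162
r41=101001 pc3: +8 =170
r42=101010 pc3: +8 =178
r43=101011 pc4: +16 =194
r44=101100 pc3: +8 =202
r45=101101 pc4: +16 =218
r46=101110 pc4: +16 =234
r47=101111 pc5: +32 =266
r48=110000 pc2: +4 =270
r49=110001 pc3: +8 =278
r50=110010 pc3: +8 =286
r51=110011 pc4: +16 =302
r52=110100 pc3: +8 =310
r53=110101 pc4: +16 =326
r54=110110 pc4: +16 =342
r55=110111 pc5: +32 =374
r56=111000 pc3: +8 =382
r57=111001 pc4: +16 =398
r58=111010 pc4: +16 =414
r59=111011 pc5: +32 =446
r60=111100 pc4: +16 =462
r61=111101 pc5: +32 =494
r62=111110 pc5: +32 =526
r63=111111 pc6: +64 =590
r64=1000000 pc1: +2 =592
r65=1000001 pc2: +4 =596
r66=1000010 pc2: +4 =600
r67=1000011 pc3: +8 =608
r68=1000100 pc2: +4 =612
r69=1000101 pc3: +8 =620
r70=1000110 pc3: +8 =628
r71=1000111 pc4: +16 =644
r72=1001000 pc2: +4 =648
r73=1001001 pc3: +8 =656
r74=1001010 pc3: +8 =664
r75=1001011 pc4: +16 =680
r76=1001100 pc3: +8 =688
r77=1001101 pc4: +16 =704
r78=1001110 pc4: +16 =720
r79=1001111 pc5: +32 =752
r80=1010000 pc2: +4 =756
r81=1010001 pc3: +8 =764
r82=1010010 pc3: +8 =772
r83=1010011 pc4: +16 =788
r84=1010100 pc3: +8 =796
r85=1010101 pc4: +16 =812
r86=1010110 pc4: +16 =828
r87=1010111 pc5: +32 =860
r88=1011000 pc3: +8 =868
r89=1011001 pc4: +16 =884
r90=1011010 pc4: +16 =900
r91=1011011 pc5: +32 =932
r92=1011100 pc4: +16 =948
r93=1011101 pc5: +32 =980
r94=1011110 pc5: +32 =1012
r95=1011111 pc6: +64 =1076
r96=1100000 pc2: +4 =1080
r97=1100001 pc3: +8 =1088
r98=1100010 pc3: +8 =1096
r99=1100011 pc4: +16 =1112
r100=1100100 pc3: +8 =1120
r101=1100101 pc4: +16 =1136
r102=1100110 pc4: +16 =1152
r103=1100111 pc5: +32 =1184
r104=1101000 pc3: +8 =1192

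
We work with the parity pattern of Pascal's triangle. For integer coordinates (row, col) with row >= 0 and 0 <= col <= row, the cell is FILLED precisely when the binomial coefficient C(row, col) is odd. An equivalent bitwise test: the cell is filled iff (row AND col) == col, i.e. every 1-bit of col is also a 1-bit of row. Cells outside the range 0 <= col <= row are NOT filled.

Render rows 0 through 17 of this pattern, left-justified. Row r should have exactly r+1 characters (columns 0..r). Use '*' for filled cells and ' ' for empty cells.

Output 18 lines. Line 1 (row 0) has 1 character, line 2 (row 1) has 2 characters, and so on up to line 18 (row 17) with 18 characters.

r0=0: *
r1=1: **
r2=10: * *
r3=11: ****
r4=100: *   *
r5=101: **  **
r6=110: * * * *
r7=111: ********
r8=1000: *       *
r9=1001: **      **
r10=1010: * *     * *
r11=1011: ****    ****
r12=1100: *   *   *   *
r13=1101: **  **  **  **
r14=1110: * * * * * * * *
r15=1111: ****************
r16=10000: *               *
r17=10001: **              **

Answer: *
**
* *
****
*   *
**  **
* * * *
********
*       *
**      **
* *     * *
****    ****
*   *   *   *
**  **  **  **
* * * * * * * *
****************
*               *
**              **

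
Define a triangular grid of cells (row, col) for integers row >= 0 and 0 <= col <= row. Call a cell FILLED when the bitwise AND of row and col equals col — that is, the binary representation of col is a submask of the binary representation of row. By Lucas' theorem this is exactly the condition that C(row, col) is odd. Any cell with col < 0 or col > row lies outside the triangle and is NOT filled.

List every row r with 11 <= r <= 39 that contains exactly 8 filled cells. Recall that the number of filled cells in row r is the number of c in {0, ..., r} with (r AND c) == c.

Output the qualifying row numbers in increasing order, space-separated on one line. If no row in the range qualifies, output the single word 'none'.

Row r has 2^popcount(r) filled cells, so we need popcount(r) = log2(8) = 3.
Scan r = 11..39 and keep those with exactly 3 one-bits:
r=11=1011 popcount=3 -> KEEP
r=12=1100 popcount=2 -> skip
r=13=1101 popcount=3 -> KEEP
r=14=1110 popcount=3 -> KEEP
r=15=1111 popcount=4 -> skip
r=16=10000 popcount=1 -> skip
r=17=10001 popcount=2 -> skip
r=18=10010 popcount=2 -> skip
r=19=10011 popcount=3 -> KEEP
r=20=10100 popcount=2 -> skip
r=21=10101 popcount=3 -> KEEP
r=22=10110 popcount=3 -> KEEP
r=23=10111 popcount=4 -> skip
r=24=11000 popcount=2 -> skip
r=25=11001 popcount=3 -> KEEP
r=26=11010 popcount=3 -> KEEP
r=27=11011 popcount=4 -> skip
r=28=11100 popcount=3 -> KEEP
r=29=11101 popcount=4 -> skip
r=30=11110 popcount=4 -> skip
r=31=11111 popcount=5 -> skip
r=32=100000 popcount=1 -> skip
r=33=100001 popcount=2 -> skip
r=34=100010 popcount=2 -> skip
r=35=100011 popcount=3 -> KEEP
r=36=100100 popcount=2 -> skip
r=37=100101 popcount=3 -> KEEP
r=38=100110 popcount=3 -> KEEP
r=39=100111 popcount=4 -> skip
Kept rows: 11 13 14 19 21 22 25 26 28 35 37 38

Answer: 11 13 14 19 21 22 25 26 28 35 37 38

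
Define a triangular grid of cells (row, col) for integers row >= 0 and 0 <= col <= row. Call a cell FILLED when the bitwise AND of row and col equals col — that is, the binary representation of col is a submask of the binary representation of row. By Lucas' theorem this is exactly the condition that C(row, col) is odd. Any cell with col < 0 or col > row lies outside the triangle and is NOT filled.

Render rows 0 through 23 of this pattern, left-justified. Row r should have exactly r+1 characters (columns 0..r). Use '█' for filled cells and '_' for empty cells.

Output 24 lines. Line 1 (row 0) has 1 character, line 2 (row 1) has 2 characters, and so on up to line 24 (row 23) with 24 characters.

r0=0: █
r1=1: ██
r2=10: █_█
r3=11: ████
r4=100: █___█
r5=101: ██__██
r6=110: █_█_█_█
r7=111: ████████
r8=1000: █_______█
r9=1001: ██______██
r10=1010: █_█_____█_█
r11=1011: ████____████
r12=1100: █___█___█___█
r13=1101: ██__██__██__██
r14=1110: █_█_█_█_█_█_█_█
r15=1111: ████████████████
r16=10000: █_______________█
r17=10001: ██______________██
r18=10010: █_█_____________█_█
r19=10011: ████____________████
r20=10100: █___█___________█___█
r21=10101: ██__██__________██__██
r22=10110: █_█_█_█_________█_█_█_█
r23=10111: ████████________████████

Answer: █
██
█_█
████
█___█
██__██
█_█_█_█
████████
█_______█
██______██
█_█_____█_█
████____████
█___█___█___█
██__██__██__██
█_█_█_█_█_█_█_█
████████████████
█_______________█
██______________██
█_█_____________█_█
████____________████
█___█___________█___█
██__██__________██__██
█_█_█_█_________█_█_█_█
████████________████████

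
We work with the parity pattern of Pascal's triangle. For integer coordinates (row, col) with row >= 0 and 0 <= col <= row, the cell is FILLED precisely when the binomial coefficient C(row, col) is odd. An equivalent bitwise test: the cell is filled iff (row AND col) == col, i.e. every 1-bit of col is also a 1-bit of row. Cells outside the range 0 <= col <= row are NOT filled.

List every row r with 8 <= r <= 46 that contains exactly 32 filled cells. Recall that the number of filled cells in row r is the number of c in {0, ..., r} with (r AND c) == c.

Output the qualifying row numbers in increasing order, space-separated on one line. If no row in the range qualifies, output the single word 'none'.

Row r has 2^popcount(r) filled cells, so we need popcount(r) = log2(32) = 5.
Scan r = 8..46 and keep those with exactly 5 one-bits:
r=8=1000 popcount=1 -> skip
r=9=1001 popcount=2 -> skip
r=10=1010 popcount=2 -> skip
r=11=1011 popcount=3 -> skip
r=12=1100 popcount=2 -> skip
r=13=1101 popcount=3 -> skip
r=14=1110 popcount=3 -> skip
r=15=1111 popcount=4 -> skip
r=16=10000 popcount=1 -> skip
r=17=10001 popcount=2 -> skip
r=18=10010 popcount=2 -> skip
r=19=10011 popcount=3 -> skip
r=20=10100 popcount=2 -> skip
r=21=10101 popcount=3 -> skip
r=22=10110 popcount=3 -> skip
r=23=10111 popcount=4 -> skip
r=24=11000 popcount=2 -> skip
r=25=11001 popcount=3 -> skip
r=26=11010 popcount=3 -> skip
r=27=11011 popcount=4 -> skip
r=28=11100 popcount=3 -> skip
r=29=11101 popcount=4 -> skip
r=30=11110 popcount=4 -> skip
r=31=11111 popcount=5 -> KEEP
r=32=100000 popcount=1 -> skip
r=33=100001 popcount=2 -> skip
r=34=100010 popcount=2 -> skip
r=35=100011 popcount=3 -> skip
r=36=100100 popcount=2 -> skip
r=37=100101 popcount=3 -> skip
r=38=100110 popcount=3 -> skip
r=39=100111 popcount=4 -> skip
r=40=101000 popcount=2 -> skip
r=41=101001 popcount=3 -> skip
r=42=101010 popcount=3 -> skip
r=43=101011 popcount=4 -> skip
r=44=101100 popcount=3 -> skip
r=45=101101 popcount=4 -> skip
r=46=101110 popcount=4 -> skip
Kept rows: 31

Answer: 31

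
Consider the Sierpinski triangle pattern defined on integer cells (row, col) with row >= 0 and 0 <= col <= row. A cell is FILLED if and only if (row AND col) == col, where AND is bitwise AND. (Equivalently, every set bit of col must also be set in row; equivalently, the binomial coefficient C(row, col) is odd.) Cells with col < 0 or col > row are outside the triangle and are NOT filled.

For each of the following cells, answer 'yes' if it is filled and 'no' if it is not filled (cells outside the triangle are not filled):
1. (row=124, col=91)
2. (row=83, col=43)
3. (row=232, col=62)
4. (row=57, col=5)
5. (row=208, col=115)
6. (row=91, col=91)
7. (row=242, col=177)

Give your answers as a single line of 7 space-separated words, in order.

(124,91): row=0b1111100, col=0b1011011, row AND col = 0b1011000 = 88; 88 != 91 -> empty
(83,43): row=0b1010011, col=0b101011, row AND col = 0b11 = 3; 3 != 43 -> empty
(232,62): row=0b11101000, col=0b111110, row AND col = 0b101000 = 40; 40 != 62 -> empty
(57,5): row=0b111001, col=0b101, row AND col = 0b1 = 1; 1 != 5 -> empty
(208,115): row=0b11010000, col=0b1110011, row AND col = 0b1010000 = 80; 80 != 115 -> empty
(91,91): row=0b1011011, col=0b1011011, row AND col = 0b1011011 = 91; 91 == 91 -> filled
(242,177): row=0b11110010, col=0b10110001, row AND col = 0b10110000 = 176; 176 != 177 -> empty

Answer: no no no no no yes no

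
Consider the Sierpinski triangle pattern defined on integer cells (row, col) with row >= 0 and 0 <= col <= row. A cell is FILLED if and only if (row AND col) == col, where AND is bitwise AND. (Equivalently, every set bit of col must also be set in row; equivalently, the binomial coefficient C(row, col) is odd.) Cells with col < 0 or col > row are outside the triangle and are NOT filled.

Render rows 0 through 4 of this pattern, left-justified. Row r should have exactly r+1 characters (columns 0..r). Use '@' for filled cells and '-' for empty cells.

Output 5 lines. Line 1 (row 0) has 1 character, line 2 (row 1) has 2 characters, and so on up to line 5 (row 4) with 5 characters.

r0=0: @
r1=1: @@
r2=10: @-@
r3=11: @@@@
r4=100: @---@

Answer: @
@@
@-@
@@@@
@---@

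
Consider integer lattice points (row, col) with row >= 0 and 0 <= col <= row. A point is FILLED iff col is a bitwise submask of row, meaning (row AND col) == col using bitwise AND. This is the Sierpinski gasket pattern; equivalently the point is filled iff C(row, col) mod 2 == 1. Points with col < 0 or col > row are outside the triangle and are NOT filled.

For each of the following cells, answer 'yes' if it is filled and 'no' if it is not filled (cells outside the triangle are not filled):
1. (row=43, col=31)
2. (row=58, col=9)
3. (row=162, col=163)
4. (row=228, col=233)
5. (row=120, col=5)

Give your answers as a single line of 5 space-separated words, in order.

Answer: no no no no no

Derivation:
(43,31): row=0b101011, col=0b11111, row AND col = 0b1011 = 11; 11 != 31 -> empty
(58,9): row=0b111010, col=0b1001, row AND col = 0b1000 = 8; 8 != 9 -> empty
(162,163): col outside [0, 162] -> not filled
(228,233): col outside [0, 228] -> not filled
(120,5): row=0b1111000, col=0b101, row AND col = 0b0 = 0; 0 != 5 -> empty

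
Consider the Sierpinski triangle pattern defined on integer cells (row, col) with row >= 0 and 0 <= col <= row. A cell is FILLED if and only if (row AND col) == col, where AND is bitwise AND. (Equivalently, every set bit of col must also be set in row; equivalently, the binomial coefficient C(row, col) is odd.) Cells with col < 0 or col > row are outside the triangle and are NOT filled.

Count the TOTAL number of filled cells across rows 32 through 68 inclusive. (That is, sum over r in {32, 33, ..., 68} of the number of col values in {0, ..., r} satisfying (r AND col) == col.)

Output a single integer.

r32=100000 pc1: +2 =2
r33=100001 pc2: +4 =6
r34=100010 pc2: +4 =10
r35=100011 pc3: +8 =18
r36=100100 pc2: +4 =22
r37=100101 pc3: +8 =30
r38=100110 pc3: +8 =38
r39=100111 pc4: +16 =54
r40=101000 pc2: +4 =58
r41=101001 pc3: +8 =66
r42=101010 pc3: +8 =74
r43=101011 pc4: +16 =90
r44=101100 pc3: +8 =98
r45=101101 pc4: +16 =114
r46=101110 pc4: +16 =130
r47=101111 pc5: +32 =162
r48=110000 pc2: +4 =166
r49=110001 pc3: +8 =174
r50=110010 pc3: +8 =182
r51=110011 pc4: +16 =198
r52=110100 pc3: +8 =206
r53=110101 pc4: +16 =222
r54=110110 pc4: +16 =238
r55=110111 pc5: +32 =270
r56=111000 pc3: +8 =278
r57=111001 pc4: +16 =294
r58=111010 pc4: +16 =310
r59=111011 pc5: +32 =342
r60=111100 pc4: +16 =358
r61=111101 pc5: +32 =390
r62=111110 pc5: +32 =422
r63=111111 pc6: +64 =486
r64=1000000 pc1: +2 =488
r65=1000001 pc2: +4 =492
r66=1000010 pc2: +4 =496
r67=1000011 pc3: +8 =504
r68=1000100 pc2: +4 =508

Answer: 508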